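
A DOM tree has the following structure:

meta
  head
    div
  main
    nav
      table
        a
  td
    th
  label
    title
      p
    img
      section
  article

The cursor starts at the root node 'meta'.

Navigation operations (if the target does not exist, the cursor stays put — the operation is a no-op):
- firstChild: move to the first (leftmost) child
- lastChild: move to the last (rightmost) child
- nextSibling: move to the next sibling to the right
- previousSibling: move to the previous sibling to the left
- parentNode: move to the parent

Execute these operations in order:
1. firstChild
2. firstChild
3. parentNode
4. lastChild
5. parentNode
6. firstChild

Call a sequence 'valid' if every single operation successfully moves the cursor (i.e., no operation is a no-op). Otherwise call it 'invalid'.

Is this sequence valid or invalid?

Answer: valid

Derivation:
After 1 (firstChild): head
After 2 (firstChild): div
After 3 (parentNode): head
After 4 (lastChild): div
After 5 (parentNode): head
After 6 (firstChild): div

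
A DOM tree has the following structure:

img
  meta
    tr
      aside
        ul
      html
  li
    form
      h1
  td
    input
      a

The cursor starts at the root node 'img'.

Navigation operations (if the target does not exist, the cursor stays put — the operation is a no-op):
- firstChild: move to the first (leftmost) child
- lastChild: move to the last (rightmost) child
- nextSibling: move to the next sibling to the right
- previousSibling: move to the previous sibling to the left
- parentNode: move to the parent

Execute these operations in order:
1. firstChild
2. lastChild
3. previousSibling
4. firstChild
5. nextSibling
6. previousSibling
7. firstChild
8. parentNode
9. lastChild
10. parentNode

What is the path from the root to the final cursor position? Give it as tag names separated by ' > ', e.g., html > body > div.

Answer: img > meta > tr > aside

Derivation:
After 1 (firstChild): meta
After 2 (lastChild): tr
After 3 (previousSibling): tr (no-op, stayed)
After 4 (firstChild): aside
After 5 (nextSibling): html
After 6 (previousSibling): aside
After 7 (firstChild): ul
After 8 (parentNode): aside
After 9 (lastChild): ul
After 10 (parentNode): aside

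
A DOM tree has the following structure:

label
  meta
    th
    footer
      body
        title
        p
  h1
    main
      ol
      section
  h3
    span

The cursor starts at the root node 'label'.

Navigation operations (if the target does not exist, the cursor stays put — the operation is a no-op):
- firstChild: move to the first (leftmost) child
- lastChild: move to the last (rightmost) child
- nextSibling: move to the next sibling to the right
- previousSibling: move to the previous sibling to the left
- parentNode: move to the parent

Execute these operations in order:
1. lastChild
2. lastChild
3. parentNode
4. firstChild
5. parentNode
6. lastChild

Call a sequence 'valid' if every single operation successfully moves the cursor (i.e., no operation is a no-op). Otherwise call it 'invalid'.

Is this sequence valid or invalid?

After 1 (lastChild): h3
After 2 (lastChild): span
After 3 (parentNode): h3
After 4 (firstChild): span
After 5 (parentNode): h3
After 6 (lastChild): span

Answer: valid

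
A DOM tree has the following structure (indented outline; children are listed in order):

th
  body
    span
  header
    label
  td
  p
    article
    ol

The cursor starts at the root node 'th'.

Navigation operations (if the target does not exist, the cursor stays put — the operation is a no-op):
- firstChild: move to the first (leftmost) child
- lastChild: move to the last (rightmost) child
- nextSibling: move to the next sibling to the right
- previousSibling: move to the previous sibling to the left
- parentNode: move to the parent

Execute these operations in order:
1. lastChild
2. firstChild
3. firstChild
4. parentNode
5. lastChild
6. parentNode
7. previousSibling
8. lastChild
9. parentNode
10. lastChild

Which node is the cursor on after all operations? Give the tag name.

Answer: p

Derivation:
After 1 (lastChild): p
After 2 (firstChild): article
After 3 (firstChild): article (no-op, stayed)
After 4 (parentNode): p
After 5 (lastChild): ol
After 6 (parentNode): p
After 7 (previousSibling): td
After 8 (lastChild): td (no-op, stayed)
After 9 (parentNode): th
After 10 (lastChild): p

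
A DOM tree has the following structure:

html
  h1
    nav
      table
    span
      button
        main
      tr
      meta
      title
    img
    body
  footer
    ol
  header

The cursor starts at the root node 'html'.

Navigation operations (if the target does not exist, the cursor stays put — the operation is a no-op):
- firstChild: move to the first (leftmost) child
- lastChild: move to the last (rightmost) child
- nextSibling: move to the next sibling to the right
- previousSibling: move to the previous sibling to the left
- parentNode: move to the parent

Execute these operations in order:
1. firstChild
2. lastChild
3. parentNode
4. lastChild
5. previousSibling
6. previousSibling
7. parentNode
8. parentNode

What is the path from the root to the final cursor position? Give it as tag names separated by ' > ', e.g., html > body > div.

Answer: html

Derivation:
After 1 (firstChild): h1
After 2 (lastChild): body
After 3 (parentNode): h1
After 4 (lastChild): body
After 5 (previousSibling): img
After 6 (previousSibling): span
After 7 (parentNode): h1
After 8 (parentNode): html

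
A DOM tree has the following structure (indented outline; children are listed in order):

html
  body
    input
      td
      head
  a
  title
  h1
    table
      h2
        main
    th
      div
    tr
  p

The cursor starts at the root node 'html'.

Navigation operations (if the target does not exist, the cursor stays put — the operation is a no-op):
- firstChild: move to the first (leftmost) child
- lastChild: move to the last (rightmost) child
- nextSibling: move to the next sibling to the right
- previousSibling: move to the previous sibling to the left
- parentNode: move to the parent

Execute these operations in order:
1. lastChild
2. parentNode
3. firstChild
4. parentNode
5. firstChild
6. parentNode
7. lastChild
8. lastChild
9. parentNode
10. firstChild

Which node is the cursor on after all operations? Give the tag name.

Answer: body

Derivation:
After 1 (lastChild): p
After 2 (parentNode): html
After 3 (firstChild): body
After 4 (parentNode): html
After 5 (firstChild): body
After 6 (parentNode): html
After 7 (lastChild): p
After 8 (lastChild): p (no-op, stayed)
After 9 (parentNode): html
After 10 (firstChild): body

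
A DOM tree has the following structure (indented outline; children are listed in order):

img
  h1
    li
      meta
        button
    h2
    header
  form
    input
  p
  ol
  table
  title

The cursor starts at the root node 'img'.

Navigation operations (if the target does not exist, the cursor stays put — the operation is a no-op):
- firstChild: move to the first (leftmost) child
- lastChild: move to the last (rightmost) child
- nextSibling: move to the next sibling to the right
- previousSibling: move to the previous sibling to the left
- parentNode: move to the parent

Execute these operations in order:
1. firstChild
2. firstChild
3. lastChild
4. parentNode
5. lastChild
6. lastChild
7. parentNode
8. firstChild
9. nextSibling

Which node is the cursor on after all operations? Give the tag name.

After 1 (firstChild): h1
After 2 (firstChild): li
After 3 (lastChild): meta
After 4 (parentNode): li
After 5 (lastChild): meta
After 6 (lastChild): button
After 7 (parentNode): meta
After 8 (firstChild): button
After 9 (nextSibling): button (no-op, stayed)

Answer: button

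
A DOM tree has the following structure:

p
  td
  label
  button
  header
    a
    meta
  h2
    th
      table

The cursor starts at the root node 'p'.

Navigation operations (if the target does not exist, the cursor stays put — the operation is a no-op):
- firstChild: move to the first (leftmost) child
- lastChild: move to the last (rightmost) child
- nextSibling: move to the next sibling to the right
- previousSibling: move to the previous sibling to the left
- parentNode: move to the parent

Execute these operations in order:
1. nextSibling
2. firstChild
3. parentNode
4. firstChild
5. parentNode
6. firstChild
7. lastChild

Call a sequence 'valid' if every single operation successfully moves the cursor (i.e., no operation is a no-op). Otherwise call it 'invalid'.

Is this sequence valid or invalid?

Answer: invalid

Derivation:
After 1 (nextSibling): p (no-op, stayed)
After 2 (firstChild): td
After 3 (parentNode): p
After 4 (firstChild): td
After 5 (parentNode): p
After 6 (firstChild): td
After 7 (lastChild): td (no-op, stayed)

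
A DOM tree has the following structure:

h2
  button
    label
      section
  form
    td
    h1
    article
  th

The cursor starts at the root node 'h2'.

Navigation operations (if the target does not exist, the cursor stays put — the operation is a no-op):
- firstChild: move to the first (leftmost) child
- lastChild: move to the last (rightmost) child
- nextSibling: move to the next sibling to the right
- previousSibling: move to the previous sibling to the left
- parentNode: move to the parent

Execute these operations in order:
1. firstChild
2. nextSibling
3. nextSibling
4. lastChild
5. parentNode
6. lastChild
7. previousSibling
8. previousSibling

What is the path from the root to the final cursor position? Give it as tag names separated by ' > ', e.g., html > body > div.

Answer: h2 > button

Derivation:
After 1 (firstChild): button
After 2 (nextSibling): form
After 3 (nextSibling): th
After 4 (lastChild): th (no-op, stayed)
After 5 (parentNode): h2
After 6 (lastChild): th
After 7 (previousSibling): form
After 8 (previousSibling): button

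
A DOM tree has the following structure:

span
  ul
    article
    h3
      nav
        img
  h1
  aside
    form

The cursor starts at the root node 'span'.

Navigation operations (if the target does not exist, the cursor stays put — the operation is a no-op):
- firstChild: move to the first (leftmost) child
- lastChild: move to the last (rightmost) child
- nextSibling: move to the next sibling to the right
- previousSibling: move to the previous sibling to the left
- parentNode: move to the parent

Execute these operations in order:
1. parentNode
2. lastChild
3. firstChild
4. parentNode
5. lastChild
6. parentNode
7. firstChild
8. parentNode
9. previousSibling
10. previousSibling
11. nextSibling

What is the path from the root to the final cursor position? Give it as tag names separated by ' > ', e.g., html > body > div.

After 1 (parentNode): span (no-op, stayed)
After 2 (lastChild): aside
After 3 (firstChild): form
After 4 (parentNode): aside
After 5 (lastChild): form
After 6 (parentNode): aside
After 7 (firstChild): form
After 8 (parentNode): aside
After 9 (previousSibling): h1
After 10 (previousSibling): ul
After 11 (nextSibling): h1

Answer: span > h1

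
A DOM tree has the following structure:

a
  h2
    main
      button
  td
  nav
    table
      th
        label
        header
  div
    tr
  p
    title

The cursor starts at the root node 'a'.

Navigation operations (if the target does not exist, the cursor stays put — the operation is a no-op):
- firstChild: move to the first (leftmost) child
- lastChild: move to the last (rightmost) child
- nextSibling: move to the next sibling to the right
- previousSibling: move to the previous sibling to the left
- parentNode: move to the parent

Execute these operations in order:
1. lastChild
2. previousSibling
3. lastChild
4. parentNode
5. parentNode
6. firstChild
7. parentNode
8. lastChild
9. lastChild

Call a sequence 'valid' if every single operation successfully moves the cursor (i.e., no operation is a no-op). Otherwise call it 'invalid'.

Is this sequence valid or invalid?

Answer: valid

Derivation:
After 1 (lastChild): p
After 2 (previousSibling): div
After 3 (lastChild): tr
After 4 (parentNode): div
After 5 (parentNode): a
After 6 (firstChild): h2
After 7 (parentNode): a
After 8 (lastChild): p
After 9 (lastChild): title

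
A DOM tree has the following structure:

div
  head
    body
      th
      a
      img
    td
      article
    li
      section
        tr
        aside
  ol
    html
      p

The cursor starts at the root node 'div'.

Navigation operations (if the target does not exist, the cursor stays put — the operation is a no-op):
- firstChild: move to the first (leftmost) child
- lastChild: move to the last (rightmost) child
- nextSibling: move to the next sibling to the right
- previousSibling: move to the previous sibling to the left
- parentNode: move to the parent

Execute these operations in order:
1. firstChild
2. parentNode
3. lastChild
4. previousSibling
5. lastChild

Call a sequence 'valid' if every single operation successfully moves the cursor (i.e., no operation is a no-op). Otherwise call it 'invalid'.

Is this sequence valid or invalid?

After 1 (firstChild): head
After 2 (parentNode): div
After 3 (lastChild): ol
After 4 (previousSibling): head
After 5 (lastChild): li

Answer: valid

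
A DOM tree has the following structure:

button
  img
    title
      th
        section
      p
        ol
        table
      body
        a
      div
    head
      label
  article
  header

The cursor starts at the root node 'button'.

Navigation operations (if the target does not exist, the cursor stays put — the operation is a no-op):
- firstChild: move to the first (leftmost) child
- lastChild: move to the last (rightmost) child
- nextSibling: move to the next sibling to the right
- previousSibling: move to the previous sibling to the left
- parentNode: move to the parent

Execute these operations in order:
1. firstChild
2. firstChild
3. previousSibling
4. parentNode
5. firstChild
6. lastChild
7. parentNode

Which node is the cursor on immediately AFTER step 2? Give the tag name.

Answer: title

Derivation:
After 1 (firstChild): img
After 2 (firstChild): title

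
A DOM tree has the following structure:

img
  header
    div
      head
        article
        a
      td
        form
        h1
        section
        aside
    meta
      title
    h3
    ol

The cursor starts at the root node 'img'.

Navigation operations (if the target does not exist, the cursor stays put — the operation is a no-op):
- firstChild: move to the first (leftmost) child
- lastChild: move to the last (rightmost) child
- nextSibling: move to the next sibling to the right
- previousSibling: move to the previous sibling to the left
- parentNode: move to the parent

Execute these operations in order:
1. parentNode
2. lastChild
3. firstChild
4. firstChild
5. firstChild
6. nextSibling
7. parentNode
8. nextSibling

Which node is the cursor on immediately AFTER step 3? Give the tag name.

Answer: div

Derivation:
After 1 (parentNode): img (no-op, stayed)
After 2 (lastChild): header
After 3 (firstChild): div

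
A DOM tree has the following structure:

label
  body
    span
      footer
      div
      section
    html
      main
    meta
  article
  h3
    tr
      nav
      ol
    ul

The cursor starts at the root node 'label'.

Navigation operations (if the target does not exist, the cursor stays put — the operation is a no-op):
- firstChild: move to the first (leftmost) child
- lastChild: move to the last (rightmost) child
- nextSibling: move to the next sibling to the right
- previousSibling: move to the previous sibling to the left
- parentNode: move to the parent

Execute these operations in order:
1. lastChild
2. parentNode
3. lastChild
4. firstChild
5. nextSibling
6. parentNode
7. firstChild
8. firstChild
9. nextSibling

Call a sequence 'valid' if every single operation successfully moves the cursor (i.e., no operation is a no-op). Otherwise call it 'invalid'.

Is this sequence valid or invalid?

Answer: valid

Derivation:
After 1 (lastChild): h3
After 2 (parentNode): label
After 3 (lastChild): h3
After 4 (firstChild): tr
After 5 (nextSibling): ul
After 6 (parentNode): h3
After 7 (firstChild): tr
After 8 (firstChild): nav
After 9 (nextSibling): ol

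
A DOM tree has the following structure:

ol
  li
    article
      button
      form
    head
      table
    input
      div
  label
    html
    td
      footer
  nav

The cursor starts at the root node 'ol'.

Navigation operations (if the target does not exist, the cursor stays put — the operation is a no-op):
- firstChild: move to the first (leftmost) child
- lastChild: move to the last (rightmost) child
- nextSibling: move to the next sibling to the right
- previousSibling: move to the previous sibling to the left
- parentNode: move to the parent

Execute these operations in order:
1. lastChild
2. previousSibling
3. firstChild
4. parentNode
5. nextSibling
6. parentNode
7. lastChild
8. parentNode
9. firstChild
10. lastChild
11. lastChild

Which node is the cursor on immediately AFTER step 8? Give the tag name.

Answer: ol

Derivation:
After 1 (lastChild): nav
After 2 (previousSibling): label
After 3 (firstChild): html
After 4 (parentNode): label
After 5 (nextSibling): nav
After 6 (parentNode): ol
After 7 (lastChild): nav
After 8 (parentNode): ol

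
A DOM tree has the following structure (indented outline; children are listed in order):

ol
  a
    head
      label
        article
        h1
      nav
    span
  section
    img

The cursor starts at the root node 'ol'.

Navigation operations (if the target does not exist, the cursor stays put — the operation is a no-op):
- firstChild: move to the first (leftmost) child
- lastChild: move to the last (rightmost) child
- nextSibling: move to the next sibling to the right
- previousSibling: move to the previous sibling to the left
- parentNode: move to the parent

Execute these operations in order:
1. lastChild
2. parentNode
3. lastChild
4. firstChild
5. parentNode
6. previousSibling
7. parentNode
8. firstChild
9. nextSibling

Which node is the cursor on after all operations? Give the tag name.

After 1 (lastChild): section
After 2 (parentNode): ol
After 3 (lastChild): section
After 4 (firstChild): img
After 5 (parentNode): section
After 6 (previousSibling): a
After 7 (parentNode): ol
After 8 (firstChild): a
After 9 (nextSibling): section

Answer: section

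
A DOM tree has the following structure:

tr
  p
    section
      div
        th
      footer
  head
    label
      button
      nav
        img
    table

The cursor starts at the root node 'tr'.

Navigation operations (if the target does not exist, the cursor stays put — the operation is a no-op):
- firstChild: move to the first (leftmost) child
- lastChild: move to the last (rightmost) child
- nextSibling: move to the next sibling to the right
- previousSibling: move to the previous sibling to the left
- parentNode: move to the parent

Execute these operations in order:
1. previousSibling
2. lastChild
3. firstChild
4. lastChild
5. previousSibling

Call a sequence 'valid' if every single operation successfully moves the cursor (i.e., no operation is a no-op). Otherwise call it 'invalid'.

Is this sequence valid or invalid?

After 1 (previousSibling): tr (no-op, stayed)
After 2 (lastChild): head
After 3 (firstChild): label
After 4 (lastChild): nav
After 5 (previousSibling): button

Answer: invalid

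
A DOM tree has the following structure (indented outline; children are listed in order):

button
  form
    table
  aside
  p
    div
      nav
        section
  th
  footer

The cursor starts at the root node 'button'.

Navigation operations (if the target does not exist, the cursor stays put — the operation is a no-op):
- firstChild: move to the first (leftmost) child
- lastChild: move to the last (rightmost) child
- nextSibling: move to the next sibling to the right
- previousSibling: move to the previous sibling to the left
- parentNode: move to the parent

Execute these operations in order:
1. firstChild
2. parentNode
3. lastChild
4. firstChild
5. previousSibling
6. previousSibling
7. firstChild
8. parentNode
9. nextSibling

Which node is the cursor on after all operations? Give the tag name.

Answer: th

Derivation:
After 1 (firstChild): form
After 2 (parentNode): button
After 3 (lastChild): footer
After 4 (firstChild): footer (no-op, stayed)
After 5 (previousSibling): th
After 6 (previousSibling): p
After 7 (firstChild): div
After 8 (parentNode): p
After 9 (nextSibling): th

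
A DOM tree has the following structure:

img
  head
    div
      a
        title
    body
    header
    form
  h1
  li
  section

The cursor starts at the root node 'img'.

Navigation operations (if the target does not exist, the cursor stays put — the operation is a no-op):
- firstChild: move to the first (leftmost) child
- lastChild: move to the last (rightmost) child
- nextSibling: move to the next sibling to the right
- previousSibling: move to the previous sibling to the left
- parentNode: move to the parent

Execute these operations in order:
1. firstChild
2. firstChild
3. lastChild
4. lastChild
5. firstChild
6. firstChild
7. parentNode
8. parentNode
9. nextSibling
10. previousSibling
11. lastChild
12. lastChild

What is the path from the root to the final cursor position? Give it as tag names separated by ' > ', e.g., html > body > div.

After 1 (firstChild): head
After 2 (firstChild): div
After 3 (lastChild): a
After 4 (lastChild): title
After 5 (firstChild): title (no-op, stayed)
After 6 (firstChild): title (no-op, stayed)
After 7 (parentNode): a
After 8 (parentNode): div
After 9 (nextSibling): body
After 10 (previousSibling): div
After 11 (lastChild): a
After 12 (lastChild): title

Answer: img > head > div > a > title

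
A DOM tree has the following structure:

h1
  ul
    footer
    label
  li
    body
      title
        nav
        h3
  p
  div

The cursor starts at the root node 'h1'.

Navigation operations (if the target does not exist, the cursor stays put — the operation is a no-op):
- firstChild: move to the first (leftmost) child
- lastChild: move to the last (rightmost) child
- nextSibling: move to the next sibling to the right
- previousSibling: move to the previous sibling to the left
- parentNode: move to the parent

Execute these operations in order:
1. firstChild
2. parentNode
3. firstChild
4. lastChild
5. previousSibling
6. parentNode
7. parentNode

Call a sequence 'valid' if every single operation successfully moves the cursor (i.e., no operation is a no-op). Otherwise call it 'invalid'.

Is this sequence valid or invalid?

After 1 (firstChild): ul
After 2 (parentNode): h1
After 3 (firstChild): ul
After 4 (lastChild): label
After 5 (previousSibling): footer
After 6 (parentNode): ul
After 7 (parentNode): h1

Answer: valid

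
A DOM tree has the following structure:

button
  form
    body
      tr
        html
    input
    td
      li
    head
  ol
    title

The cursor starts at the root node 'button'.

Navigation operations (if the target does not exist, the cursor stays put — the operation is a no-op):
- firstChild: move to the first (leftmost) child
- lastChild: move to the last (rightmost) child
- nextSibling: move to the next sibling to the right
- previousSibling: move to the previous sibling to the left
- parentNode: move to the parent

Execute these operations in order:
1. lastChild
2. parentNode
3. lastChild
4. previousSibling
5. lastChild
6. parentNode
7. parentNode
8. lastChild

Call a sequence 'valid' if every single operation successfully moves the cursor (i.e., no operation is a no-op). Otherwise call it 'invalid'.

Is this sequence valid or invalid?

After 1 (lastChild): ol
After 2 (parentNode): button
After 3 (lastChild): ol
After 4 (previousSibling): form
After 5 (lastChild): head
After 6 (parentNode): form
After 7 (parentNode): button
After 8 (lastChild): ol

Answer: valid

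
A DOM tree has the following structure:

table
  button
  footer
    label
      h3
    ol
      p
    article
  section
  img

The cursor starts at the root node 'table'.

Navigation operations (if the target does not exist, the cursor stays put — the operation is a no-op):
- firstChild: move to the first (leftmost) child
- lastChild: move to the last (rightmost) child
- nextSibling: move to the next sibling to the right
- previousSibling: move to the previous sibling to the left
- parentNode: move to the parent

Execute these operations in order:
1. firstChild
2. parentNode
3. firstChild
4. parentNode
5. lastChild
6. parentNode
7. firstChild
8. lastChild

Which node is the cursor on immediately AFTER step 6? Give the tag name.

Answer: table

Derivation:
After 1 (firstChild): button
After 2 (parentNode): table
After 3 (firstChild): button
After 4 (parentNode): table
After 5 (lastChild): img
After 6 (parentNode): table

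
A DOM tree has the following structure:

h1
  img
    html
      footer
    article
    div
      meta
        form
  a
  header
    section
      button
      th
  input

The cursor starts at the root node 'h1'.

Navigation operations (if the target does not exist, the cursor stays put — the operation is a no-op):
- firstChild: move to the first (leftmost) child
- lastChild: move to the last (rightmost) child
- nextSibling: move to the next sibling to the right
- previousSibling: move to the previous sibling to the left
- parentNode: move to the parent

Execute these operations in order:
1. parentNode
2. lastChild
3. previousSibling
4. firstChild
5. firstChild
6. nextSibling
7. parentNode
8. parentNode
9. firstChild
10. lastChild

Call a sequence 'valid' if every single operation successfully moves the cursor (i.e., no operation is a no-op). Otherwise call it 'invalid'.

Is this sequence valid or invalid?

After 1 (parentNode): h1 (no-op, stayed)
After 2 (lastChild): input
After 3 (previousSibling): header
After 4 (firstChild): section
After 5 (firstChild): button
After 6 (nextSibling): th
After 7 (parentNode): section
After 8 (parentNode): header
After 9 (firstChild): section
After 10 (lastChild): th

Answer: invalid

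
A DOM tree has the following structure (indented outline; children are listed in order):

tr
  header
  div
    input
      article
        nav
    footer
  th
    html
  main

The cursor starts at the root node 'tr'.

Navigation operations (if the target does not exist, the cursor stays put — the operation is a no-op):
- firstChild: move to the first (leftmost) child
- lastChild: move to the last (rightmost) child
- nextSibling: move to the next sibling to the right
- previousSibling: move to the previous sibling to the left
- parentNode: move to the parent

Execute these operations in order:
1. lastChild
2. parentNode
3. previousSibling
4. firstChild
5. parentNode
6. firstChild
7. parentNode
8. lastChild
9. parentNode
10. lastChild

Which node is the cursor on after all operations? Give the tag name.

After 1 (lastChild): main
After 2 (parentNode): tr
After 3 (previousSibling): tr (no-op, stayed)
After 4 (firstChild): header
After 5 (parentNode): tr
After 6 (firstChild): header
After 7 (parentNode): tr
After 8 (lastChild): main
After 9 (parentNode): tr
After 10 (lastChild): main

Answer: main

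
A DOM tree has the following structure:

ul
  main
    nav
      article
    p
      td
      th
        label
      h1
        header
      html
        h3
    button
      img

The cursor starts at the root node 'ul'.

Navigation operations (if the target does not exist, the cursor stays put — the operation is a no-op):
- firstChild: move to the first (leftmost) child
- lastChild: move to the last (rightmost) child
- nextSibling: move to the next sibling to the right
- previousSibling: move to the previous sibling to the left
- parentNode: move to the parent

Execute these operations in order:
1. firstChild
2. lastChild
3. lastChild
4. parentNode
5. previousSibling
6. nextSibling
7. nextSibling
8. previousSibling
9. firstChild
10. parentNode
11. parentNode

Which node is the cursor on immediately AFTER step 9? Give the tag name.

Answer: td

Derivation:
After 1 (firstChild): main
After 2 (lastChild): button
After 3 (lastChild): img
After 4 (parentNode): button
After 5 (previousSibling): p
After 6 (nextSibling): button
After 7 (nextSibling): button (no-op, stayed)
After 8 (previousSibling): p
After 9 (firstChild): td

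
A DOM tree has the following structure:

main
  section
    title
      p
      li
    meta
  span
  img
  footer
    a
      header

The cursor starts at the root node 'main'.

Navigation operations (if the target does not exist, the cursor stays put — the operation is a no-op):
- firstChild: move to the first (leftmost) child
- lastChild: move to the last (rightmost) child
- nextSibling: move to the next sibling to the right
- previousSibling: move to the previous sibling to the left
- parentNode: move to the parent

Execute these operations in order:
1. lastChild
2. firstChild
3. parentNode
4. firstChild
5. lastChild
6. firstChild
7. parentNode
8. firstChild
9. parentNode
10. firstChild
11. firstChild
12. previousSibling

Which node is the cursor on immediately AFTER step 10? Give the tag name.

Answer: header

Derivation:
After 1 (lastChild): footer
After 2 (firstChild): a
After 3 (parentNode): footer
After 4 (firstChild): a
After 5 (lastChild): header
After 6 (firstChild): header (no-op, stayed)
After 7 (parentNode): a
After 8 (firstChild): header
After 9 (parentNode): a
After 10 (firstChild): header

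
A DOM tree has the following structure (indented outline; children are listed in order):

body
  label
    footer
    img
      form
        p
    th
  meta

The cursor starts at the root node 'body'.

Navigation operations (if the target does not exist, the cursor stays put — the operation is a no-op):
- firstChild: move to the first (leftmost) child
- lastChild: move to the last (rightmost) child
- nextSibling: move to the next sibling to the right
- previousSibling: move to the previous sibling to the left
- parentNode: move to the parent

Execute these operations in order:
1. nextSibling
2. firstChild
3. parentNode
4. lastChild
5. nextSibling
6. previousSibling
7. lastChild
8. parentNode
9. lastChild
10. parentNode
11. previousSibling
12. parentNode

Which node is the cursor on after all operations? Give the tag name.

After 1 (nextSibling): body (no-op, stayed)
After 2 (firstChild): label
After 3 (parentNode): body
After 4 (lastChild): meta
After 5 (nextSibling): meta (no-op, stayed)
After 6 (previousSibling): label
After 7 (lastChild): th
After 8 (parentNode): label
After 9 (lastChild): th
After 10 (parentNode): label
After 11 (previousSibling): label (no-op, stayed)
After 12 (parentNode): body

Answer: body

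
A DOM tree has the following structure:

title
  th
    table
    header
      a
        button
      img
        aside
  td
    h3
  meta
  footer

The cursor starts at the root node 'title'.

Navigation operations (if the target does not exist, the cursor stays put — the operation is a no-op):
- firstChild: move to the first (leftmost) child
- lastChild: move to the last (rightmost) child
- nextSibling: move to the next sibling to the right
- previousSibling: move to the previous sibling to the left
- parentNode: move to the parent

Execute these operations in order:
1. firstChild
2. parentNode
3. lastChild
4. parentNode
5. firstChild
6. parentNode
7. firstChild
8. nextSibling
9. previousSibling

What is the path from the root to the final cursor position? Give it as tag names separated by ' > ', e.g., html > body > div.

Answer: title > th

Derivation:
After 1 (firstChild): th
After 2 (parentNode): title
After 3 (lastChild): footer
After 4 (parentNode): title
After 5 (firstChild): th
After 6 (parentNode): title
After 7 (firstChild): th
After 8 (nextSibling): td
After 9 (previousSibling): th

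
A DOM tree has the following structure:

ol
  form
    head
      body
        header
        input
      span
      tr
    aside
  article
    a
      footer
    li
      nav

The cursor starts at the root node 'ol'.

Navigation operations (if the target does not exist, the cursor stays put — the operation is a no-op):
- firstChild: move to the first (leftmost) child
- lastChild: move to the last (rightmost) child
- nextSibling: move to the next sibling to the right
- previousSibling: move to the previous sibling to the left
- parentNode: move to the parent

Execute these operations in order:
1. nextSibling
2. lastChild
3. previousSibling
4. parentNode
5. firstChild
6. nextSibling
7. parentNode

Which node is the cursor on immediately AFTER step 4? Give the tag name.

Answer: ol

Derivation:
After 1 (nextSibling): ol (no-op, stayed)
After 2 (lastChild): article
After 3 (previousSibling): form
After 4 (parentNode): ol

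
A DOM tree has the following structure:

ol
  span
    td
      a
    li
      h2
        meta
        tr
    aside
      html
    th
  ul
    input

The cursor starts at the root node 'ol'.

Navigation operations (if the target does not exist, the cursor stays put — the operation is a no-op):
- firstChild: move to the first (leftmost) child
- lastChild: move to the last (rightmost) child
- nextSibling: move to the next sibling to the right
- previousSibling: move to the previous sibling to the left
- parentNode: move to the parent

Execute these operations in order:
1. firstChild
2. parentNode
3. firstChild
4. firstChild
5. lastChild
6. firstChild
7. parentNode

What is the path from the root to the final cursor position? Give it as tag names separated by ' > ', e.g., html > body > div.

After 1 (firstChild): span
After 2 (parentNode): ol
After 3 (firstChild): span
After 4 (firstChild): td
After 5 (lastChild): a
After 6 (firstChild): a (no-op, stayed)
After 7 (parentNode): td

Answer: ol > span > td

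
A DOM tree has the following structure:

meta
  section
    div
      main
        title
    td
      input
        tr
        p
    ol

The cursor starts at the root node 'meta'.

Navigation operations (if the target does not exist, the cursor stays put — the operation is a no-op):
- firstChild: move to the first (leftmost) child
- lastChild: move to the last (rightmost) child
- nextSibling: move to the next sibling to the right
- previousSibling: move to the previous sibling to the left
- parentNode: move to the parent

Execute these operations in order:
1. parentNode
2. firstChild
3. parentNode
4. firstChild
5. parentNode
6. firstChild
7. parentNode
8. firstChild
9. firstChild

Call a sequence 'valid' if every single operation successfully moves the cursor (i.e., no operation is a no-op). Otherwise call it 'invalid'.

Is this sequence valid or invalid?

After 1 (parentNode): meta (no-op, stayed)
After 2 (firstChild): section
After 3 (parentNode): meta
After 4 (firstChild): section
After 5 (parentNode): meta
After 6 (firstChild): section
After 7 (parentNode): meta
After 8 (firstChild): section
After 9 (firstChild): div

Answer: invalid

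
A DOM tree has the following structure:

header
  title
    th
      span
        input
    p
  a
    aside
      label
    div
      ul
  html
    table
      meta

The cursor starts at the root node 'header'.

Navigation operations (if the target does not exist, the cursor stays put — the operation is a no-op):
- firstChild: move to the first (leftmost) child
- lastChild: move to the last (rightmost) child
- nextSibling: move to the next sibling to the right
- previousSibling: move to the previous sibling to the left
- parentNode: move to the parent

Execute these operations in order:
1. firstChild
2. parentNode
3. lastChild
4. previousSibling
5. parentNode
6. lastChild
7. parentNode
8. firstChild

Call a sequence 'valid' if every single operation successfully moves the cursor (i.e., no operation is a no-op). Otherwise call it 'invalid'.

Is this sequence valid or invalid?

Answer: valid

Derivation:
After 1 (firstChild): title
After 2 (parentNode): header
After 3 (lastChild): html
After 4 (previousSibling): a
After 5 (parentNode): header
After 6 (lastChild): html
After 7 (parentNode): header
After 8 (firstChild): title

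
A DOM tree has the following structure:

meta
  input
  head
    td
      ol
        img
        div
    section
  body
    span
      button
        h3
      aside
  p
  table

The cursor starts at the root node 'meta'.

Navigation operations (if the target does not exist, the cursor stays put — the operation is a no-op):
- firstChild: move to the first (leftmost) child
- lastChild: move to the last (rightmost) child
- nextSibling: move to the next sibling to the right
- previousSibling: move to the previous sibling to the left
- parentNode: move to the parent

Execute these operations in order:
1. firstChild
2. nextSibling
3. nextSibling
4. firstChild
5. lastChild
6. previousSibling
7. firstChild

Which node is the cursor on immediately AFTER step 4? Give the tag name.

Answer: span

Derivation:
After 1 (firstChild): input
After 2 (nextSibling): head
After 3 (nextSibling): body
After 4 (firstChild): span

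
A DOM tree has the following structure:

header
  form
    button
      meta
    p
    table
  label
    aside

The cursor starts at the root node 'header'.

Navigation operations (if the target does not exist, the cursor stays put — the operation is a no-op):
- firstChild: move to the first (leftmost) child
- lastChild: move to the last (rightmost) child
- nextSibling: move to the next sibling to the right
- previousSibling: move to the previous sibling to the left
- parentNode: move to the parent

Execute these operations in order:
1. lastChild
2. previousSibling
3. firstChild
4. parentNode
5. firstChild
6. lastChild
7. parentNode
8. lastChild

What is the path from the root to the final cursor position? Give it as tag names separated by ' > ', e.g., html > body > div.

After 1 (lastChild): label
After 2 (previousSibling): form
After 3 (firstChild): button
After 4 (parentNode): form
After 5 (firstChild): button
After 6 (lastChild): meta
After 7 (parentNode): button
After 8 (lastChild): meta

Answer: header > form > button > meta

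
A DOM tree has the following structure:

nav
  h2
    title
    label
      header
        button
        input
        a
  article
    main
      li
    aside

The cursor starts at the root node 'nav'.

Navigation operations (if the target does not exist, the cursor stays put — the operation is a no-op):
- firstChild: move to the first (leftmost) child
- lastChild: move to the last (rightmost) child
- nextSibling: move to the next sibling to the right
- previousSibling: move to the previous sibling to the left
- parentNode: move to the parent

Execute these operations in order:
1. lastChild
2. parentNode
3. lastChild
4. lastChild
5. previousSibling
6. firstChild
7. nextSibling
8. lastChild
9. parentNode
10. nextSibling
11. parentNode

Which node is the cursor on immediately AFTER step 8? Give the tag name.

After 1 (lastChild): article
After 2 (parentNode): nav
After 3 (lastChild): article
After 4 (lastChild): aside
After 5 (previousSibling): main
After 6 (firstChild): li
After 7 (nextSibling): li (no-op, stayed)
After 8 (lastChild): li (no-op, stayed)

Answer: li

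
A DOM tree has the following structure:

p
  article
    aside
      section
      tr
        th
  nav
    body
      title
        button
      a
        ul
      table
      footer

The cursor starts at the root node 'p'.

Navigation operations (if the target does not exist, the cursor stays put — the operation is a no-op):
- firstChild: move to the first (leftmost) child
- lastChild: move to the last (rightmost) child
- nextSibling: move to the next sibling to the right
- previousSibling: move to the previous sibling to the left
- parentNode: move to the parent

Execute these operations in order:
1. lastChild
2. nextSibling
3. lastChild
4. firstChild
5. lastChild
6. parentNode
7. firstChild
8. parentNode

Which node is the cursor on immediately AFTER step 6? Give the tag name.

Answer: title

Derivation:
After 1 (lastChild): nav
After 2 (nextSibling): nav (no-op, stayed)
After 3 (lastChild): body
After 4 (firstChild): title
After 5 (lastChild): button
After 6 (parentNode): title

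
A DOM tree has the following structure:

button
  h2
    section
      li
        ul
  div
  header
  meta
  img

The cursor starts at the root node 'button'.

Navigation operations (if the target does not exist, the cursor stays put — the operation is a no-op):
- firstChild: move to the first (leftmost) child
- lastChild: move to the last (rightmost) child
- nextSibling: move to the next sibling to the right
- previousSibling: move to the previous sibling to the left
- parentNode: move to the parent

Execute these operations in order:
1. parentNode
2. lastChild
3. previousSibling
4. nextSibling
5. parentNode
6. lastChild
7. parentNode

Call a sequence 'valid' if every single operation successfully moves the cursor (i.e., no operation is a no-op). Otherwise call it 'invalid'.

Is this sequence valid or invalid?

Answer: invalid

Derivation:
After 1 (parentNode): button (no-op, stayed)
After 2 (lastChild): img
After 3 (previousSibling): meta
After 4 (nextSibling): img
After 5 (parentNode): button
After 6 (lastChild): img
After 7 (parentNode): button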